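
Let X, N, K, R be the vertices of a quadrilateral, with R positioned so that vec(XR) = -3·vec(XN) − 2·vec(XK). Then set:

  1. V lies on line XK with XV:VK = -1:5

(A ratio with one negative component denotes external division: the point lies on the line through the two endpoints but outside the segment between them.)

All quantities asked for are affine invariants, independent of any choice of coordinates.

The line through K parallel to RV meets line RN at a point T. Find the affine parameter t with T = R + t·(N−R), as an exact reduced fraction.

t = -15/4

Choose coordinates X = (0, 0), N = (1, 0), K = (0, 1), R = (-3, -2).
1. V lies on line XK with XV:VK = -1:5 ⇒ V = (0, -1/4)
through K parallel to RV: direction (3, 7/4); meets RN at T = (-18, -19/2)
T = R + t·(N−R) with t = -15/4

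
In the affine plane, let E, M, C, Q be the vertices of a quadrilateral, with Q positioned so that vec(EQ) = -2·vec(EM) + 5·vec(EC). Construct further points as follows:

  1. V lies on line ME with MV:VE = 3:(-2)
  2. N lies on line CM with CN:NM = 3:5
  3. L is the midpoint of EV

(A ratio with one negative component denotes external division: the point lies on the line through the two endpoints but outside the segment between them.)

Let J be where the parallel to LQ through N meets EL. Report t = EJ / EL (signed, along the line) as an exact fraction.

Choose coordinates E = (0, 0), M = (1, 0), C = (0, 1), Q = (-2, 5).
1. V lies on line ME with MV:VE = 3:(-2) ⇒ V = (-2, 0)
2. N lies on line CM with CN:NM = 3:5 ⇒ N = (3/8, 5/8)
3. L is the midpoint of EV ⇒ L = (-1, 0)
through N parallel to LQ: direction (-1, 5); meets EL at J = (1/2, 0)
J = E + t·(L−E) with t = -1/2

t = -1/2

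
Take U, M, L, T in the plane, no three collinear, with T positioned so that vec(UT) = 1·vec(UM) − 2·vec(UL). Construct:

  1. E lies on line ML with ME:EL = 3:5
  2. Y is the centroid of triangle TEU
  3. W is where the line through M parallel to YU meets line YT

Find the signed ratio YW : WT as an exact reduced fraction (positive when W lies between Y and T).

Set U = (0, 0), M = (1, 0), L = (0, 1), T = (1, -2); any affine frame gives the same invariant.
1. E lies on line ML with ME:EL = 3:5 ⇒ E = (5/8, 3/8)
2. Y is the centroid of triangle TEU ⇒ Y = (13/24, -13/24)
3. W is where the line through M parallel to YU meets line YT ⇒ W = (1/12, 11/12)
W = Y + t·(T−Y) with t = -1, so YW:WT = t:(1−t) = -1:2

YW:WT = -1/2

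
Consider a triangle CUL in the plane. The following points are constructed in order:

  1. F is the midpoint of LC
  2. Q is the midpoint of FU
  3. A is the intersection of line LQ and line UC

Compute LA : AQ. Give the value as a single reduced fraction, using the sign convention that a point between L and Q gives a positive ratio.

LA:AQ = -4

Choose coordinates C = (0, 0), U = (1, 0), L = (0, 1).
1. F is the midpoint of LC ⇒ F = (0, 1/2)
2. Q is the midpoint of FU ⇒ Q = (1/2, 1/4)
3. A is the intersection of line LQ and line UC ⇒ A = (2/3, 0)
A = L + t·(Q−L) with t = 4/3, so LA:AQ = t:(1−t) = 4/3:-1/3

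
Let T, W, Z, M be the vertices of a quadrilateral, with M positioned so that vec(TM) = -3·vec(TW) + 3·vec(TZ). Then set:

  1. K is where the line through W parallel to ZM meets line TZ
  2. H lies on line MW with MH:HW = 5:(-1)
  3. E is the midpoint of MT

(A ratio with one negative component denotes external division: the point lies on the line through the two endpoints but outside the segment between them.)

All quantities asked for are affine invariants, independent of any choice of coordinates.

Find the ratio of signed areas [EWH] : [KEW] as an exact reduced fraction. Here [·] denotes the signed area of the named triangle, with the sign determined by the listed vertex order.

Assign T = (0, 0), W = (1, 0), Z = (0, 1), M = (-3, 3) — the answer is frame-independent, so this choice is without loss of generality.
1. K is where the line through W parallel to ZM meets line TZ ⇒ K = (0, 2/3)
2. H lies on line MW with MH:HW = 5:(-1) ⇒ H = (2, -3/4)
3. E is the midpoint of MT ⇒ E = (-3/2, 3/2)
2·[EWH] = -3/8, 2·[KEW] = 1/6
[EWH]:[KEW] = -3/8:1/6 = -9/4

[EWH]:[KEW] = -9/4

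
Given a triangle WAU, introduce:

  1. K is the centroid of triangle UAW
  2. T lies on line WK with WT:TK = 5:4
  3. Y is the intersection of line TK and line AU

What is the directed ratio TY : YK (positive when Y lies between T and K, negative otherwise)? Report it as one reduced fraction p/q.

Set W = (0, 0), A = (1, 0), U = (0, 1); any affine frame gives the same invariant.
1. K is the centroid of triangle UAW ⇒ K = (1/3, 1/3)
2. T lies on line WK with WT:TK = 5:4 ⇒ T = (5/27, 5/27)
3. Y is the intersection of line TK and line AU ⇒ Y = (1/2, 1/2)
Y = T + t·(K−T) with t = 17/8, so TY:YK = t:(1−t) = 17/8:-9/8

TY:YK = -17/9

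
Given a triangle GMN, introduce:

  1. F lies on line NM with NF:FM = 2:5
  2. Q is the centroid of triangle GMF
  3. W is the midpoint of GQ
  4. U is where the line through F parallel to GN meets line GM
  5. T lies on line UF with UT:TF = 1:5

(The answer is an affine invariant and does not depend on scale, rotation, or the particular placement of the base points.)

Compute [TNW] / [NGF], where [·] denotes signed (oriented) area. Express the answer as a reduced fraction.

Set G = (0, 0), M = (1, 0), N = (0, 1); any affine frame gives the same invariant.
1. F lies on line NM with NF:FM = 2:5 ⇒ F = (2/7, 5/7)
2. Q is the centroid of triangle GMF ⇒ Q = (3/7, 5/21)
3. W is the midpoint of GQ ⇒ W = (3/14, 5/42)
4. U is where the line through F parallel to GN meets line GM ⇒ U = (2/7, 0)
5. T lies on line UF with UT:TF = 1:5 ⇒ T = (2/7, 5/42)
2·[TNW] = 37/588, 2·[NGF] = 2/7
[TNW]:[NGF] = 37/588:2/7 = 37/168

[TNW]:[NGF] = 37/168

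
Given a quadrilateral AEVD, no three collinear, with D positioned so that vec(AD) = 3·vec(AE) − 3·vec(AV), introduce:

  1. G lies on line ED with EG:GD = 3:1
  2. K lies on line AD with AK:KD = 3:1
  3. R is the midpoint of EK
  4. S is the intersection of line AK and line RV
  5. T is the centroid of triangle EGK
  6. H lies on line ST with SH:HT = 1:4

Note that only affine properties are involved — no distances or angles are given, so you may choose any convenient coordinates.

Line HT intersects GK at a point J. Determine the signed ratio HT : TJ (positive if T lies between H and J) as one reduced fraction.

HT:TJ = -28/15

Choose coordinates A = (0, 0), E = (1, 0), V = (0, 1), D = (3, -3).
1. G lies on line ED with EG:GD = 3:1 ⇒ G = (5/2, -9/4)
2. K lies on line AD with AK:KD = 3:1 ⇒ K = (9/4, -9/4)
3. R is the midpoint of EK ⇒ R = (13/8, -9/8)
4. S is the intersection of line AK and line RV ⇒ S = (13/4, -13/4)
5. T is the centroid of triangle EGK ⇒ T = (23/12, -3/2)
6. H lies on line ST with SH:HT = 1:4 ⇒ H = (179/60, -29/10)
line HT meets GK at J = (209/84, -9/4)
T = H + t·(J−H) with t = 28/13, so HT:TJ = 28/13:-15/13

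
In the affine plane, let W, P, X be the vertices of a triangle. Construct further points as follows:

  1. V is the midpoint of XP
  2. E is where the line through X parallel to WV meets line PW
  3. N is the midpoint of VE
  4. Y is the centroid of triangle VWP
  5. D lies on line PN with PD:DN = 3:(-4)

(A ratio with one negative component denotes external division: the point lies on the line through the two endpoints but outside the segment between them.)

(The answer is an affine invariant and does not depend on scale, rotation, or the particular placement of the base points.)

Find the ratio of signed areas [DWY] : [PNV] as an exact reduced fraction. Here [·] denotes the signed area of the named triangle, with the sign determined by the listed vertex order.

Assign W = (0, 0), P = (1, 0), X = (0, 1) — the answer is frame-independent, so this choice is without loss of generality.
1. V is the midpoint of XP ⇒ V = (1/2, 1/2)
2. E is where the line through X parallel to WV meets line PW ⇒ E = (-1, 0)
3. N is the midpoint of VE ⇒ N = (-1/4, 1/4)
4. Y is the centroid of triangle VWP ⇒ Y = (1/2, 1/6)
5. D lies on line PN with PD:DN = 3:(-4) ⇒ D = (19/4, -3/4)
2·[DWY] = -7/6, 2·[PNV] = -1/2
[DWY]:[PNV] = -7/6:-1/2 = 7/3

[DWY]:[PNV] = 7/3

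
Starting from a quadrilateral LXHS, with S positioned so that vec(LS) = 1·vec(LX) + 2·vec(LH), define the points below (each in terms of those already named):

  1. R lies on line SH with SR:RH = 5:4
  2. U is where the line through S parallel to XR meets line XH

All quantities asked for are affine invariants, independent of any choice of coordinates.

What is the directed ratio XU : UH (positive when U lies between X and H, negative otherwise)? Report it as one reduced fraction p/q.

Choose coordinates L = (0, 0), X = (1, 0), H = (0, 1), S = (1, 2).
1. R lies on line SH with SR:RH = 5:4 ⇒ R = (4/9, 13/9)
2. U is where the line through S parallel to XR meets line XH ⇒ U = (9/4, -5/4)
U = X + t·(H−X) with t = -5/4, so XU:UH = t:(1−t) = -5/4:9/4

XU:UH = -5/9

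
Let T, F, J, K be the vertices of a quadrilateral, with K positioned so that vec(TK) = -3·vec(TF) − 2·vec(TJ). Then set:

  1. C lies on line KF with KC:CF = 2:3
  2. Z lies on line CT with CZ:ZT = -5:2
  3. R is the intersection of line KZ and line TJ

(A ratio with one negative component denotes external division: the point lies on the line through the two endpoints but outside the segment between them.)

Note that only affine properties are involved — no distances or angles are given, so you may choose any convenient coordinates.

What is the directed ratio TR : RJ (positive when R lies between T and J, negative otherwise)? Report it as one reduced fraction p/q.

Set T = (0, 0), F = (1, 0), J = (0, 1), K = (-3, -2); any affine frame gives the same invariant.
1. C lies on line KF with KC:CF = 2:3 ⇒ C = (-7/5, -6/5)
2. Z lies on line CT with CZ:ZT = -5:2 ⇒ Z = (14/15, 4/5)
3. R is the intersection of line KZ and line TJ ⇒ R = (0, 8/59)
R = T + t·(J−T) with t = 8/59, so TR:RJ = t:(1−t) = 8/59:51/59

TR:RJ = 8/51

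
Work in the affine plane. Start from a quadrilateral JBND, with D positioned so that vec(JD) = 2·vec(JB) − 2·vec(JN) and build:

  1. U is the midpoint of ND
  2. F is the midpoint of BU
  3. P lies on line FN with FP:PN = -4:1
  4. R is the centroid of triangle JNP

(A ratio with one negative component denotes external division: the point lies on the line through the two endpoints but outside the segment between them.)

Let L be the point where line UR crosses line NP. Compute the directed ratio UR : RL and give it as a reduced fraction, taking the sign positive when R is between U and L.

UR:RL = -1/4

Set J = (0, 0), B = (1, 0), N = (0, 1), D = (2, -2); any affine frame gives the same invariant.
1. U is the midpoint of ND ⇒ U = (1, -1/2)
2. F is the midpoint of BU ⇒ F = (1, -1/4)
3. P lies on line FN with FP:PN = -4:1 ⇒ P = (-1/3, 17/12)
4. R is the centroid of triangle JNP ⇒ R = (-1/9, 29/36)
line UR meets NP at L = (13/3, -53/12)
R = U + t·(L−U) with t = -1/3, so UR:RL = -1/3:4/3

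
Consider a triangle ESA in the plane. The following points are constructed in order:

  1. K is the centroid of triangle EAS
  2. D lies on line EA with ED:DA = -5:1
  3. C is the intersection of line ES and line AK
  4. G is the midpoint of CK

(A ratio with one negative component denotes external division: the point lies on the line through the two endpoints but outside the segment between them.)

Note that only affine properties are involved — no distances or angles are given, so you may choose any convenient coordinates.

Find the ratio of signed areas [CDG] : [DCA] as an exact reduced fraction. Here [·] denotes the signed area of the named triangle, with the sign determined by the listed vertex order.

[CDG]:[DCA] = -1/6

Set E = (0, 0), S = (1, 0), A = (0, 1); any affine frame gives the same invariant.
1. K is the centroid of triangle EAS ⇒ K = (1/3, 1/3)
2. D lies on line EA with ED:DA = -5:1 ⇒ D = (0, 5/4)
3. C is the intersection of line ES and line AK ⇒ C = (1/2, 0)
4. G is the midpoint of CK ⇒ G = (5/12, 1/6)
2·[CDG] = 1/48, 2·[DCA] = -1/8
[CDG]:[DCA] = 1/48:-1/8 = -1/6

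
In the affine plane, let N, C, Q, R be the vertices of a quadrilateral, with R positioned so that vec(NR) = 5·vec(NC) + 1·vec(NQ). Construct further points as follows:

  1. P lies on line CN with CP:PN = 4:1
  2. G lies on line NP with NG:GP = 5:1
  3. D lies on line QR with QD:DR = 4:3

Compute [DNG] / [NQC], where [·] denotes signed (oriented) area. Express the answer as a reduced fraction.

Assign N = (0, 0), C = (1, 0), Q = (0, 1), R = (5, 1) — the answer is frame-independent, so this choice is without loss of generality.
1. P lies on line CN with CP:PN = 4:1 ⇒ P = (1/5, 0)
2. G lies on line NP with NG:GP = 5:1 ⇒ G = (1/6, 0)
3. D lies on line QR with QD:DR = 4:3 ⇒ D = (20/7, 1)
2·[DNG] = 1/6, 2·[NQC] = -1
[DNG]:[NQC] = 1/6:-1 = -1/6

[DNG]:[NQC] = -1/6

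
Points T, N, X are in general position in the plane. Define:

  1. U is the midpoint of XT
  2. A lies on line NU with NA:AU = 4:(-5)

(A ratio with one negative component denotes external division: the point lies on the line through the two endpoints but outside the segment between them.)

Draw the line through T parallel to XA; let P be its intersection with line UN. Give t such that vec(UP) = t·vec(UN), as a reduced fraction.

Choose coordinates T = (0, 0), N = (1, 0), X = (0, 1).
1. U is the midpoint of XT ⇒ U = (0, 1/2)
2. A lies on line NU with NA:AU = 4:(-5) ⇒ A = (5, -2)
through T parallel to XA: direction (5, -3); meets UN at P = (-5, 3)
P = U + t·(N−U) with t = -5

t = -5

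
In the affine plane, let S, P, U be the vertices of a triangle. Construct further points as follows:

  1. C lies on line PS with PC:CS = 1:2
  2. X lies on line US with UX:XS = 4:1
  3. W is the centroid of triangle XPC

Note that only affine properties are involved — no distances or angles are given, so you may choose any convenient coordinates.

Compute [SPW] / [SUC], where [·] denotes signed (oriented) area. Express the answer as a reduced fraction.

[SPW]:[SUC] = -1/10

Assign S = (0, 0), P = (1, 0), U = (0, 1) — the answer is frame-independent, so this choice is without loss of generality.
1. C lies on line PS with PC:CS = 1:2 ⇒ C = (2/3, 0)
2. X lies on line US with UX:XS = 4:1 ⇒ X = (0, 1/5)
3. W is the centroid of triangle XPC ⇒ W = (5/9, 1/15)
2·[SPW] = 1/15, 2·[SUC] = -2/3
[SPW]:[SUC] = 1/15:-2/3 = -1/10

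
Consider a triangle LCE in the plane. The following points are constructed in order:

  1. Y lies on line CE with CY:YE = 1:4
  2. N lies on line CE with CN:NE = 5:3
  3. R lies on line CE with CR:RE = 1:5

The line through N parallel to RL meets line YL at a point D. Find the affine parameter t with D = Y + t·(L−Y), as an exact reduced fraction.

t = -51/4

Work in coordinates with L = (0, 0), C = (1, 0), E = (0, 1).
1. Y lies on line CE with CY:YE = 1:4 ⇒ Y = (4/5, 1/5)
2. N lies on line CE with CN:NE = 5:3 ⇒ N = (3/8, 5/8)
3. R lies on line CE with CR:RE = 1:5 ⇒ R = (5/6, 1/6)
through N parallel to RL: direction (-5/6, -1/6); meets YL at D = (11, 11/4)
D = Y + t·(L−Y) with t = -51/4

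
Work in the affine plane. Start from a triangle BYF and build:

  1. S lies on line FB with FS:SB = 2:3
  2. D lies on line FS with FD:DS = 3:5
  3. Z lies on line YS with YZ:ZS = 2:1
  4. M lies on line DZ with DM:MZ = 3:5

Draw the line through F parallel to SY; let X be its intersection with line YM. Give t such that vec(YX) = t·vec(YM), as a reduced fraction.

Work in coordinates with B = (0, 0), Y = (1, 0), F = (0, 1).
1. S lies on line FB with FS:SB = 2:3 ⇒ S = (0, 3/5)
2. D lies on line FS with FD:DS = 3:5 ⇒ D = (0, 17/20)
3. Z lies on line YS with YZ:ZS = 2:1 ⇒ Z = (1/3, 2/5)
4. M lies on line DZ with DM:MZ = 3:5 ⇒ M = (1/8, 109/160)
through F parallel to SY: direction (1, -3/5); meets YM at X = (-31/25, 218/125)
X = Y + t·(M−Y) with t = 64/25

t = 64/25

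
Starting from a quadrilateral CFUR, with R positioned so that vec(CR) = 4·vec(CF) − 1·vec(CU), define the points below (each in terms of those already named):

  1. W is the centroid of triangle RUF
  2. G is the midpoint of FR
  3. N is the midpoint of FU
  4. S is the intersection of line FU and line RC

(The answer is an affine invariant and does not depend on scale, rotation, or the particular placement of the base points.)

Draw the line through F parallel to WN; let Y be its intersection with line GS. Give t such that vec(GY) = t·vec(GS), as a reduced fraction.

Set C = (0, 0), F = (1, 0), U = (0, 1), R = (4, -1); any affine frame gives the same invariant.
1. W is the centroid of triangle RUF ⇒ W = (5/3, 0)
2. G is the midpoint of FR ⇒ G = (5/2, -1/2)
3. N is the midpoint of FU ⇒ N = (1/2, 1/2)
4. S is the intersection of line FU and line RC ⇒ S = (4/3, -1/3)
through F parallel to WN: direction (-7/6, 1/2); meets GS at Y = (2, -3/7)
Y = G + t·(S−G) with t = 3/7

t = 3/7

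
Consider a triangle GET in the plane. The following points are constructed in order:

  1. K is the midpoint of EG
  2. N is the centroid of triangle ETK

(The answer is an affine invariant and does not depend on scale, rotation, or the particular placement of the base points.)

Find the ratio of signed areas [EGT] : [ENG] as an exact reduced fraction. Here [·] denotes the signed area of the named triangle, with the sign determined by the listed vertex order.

[EGT]:[ENG] = -3

Choose coordinates G = (0, 0), E = (1, 0), T = (0, 1).
1. K is the midpoint of EG ⇒ K = (1/2, 0)
2. N is the centroid of triangle ETK ⇒ N = (1/2, 1/3)
2·[EGT] = -1, 2·[ENG] = 1/3
[EGT]:[ENG] = -1:1/3 = -3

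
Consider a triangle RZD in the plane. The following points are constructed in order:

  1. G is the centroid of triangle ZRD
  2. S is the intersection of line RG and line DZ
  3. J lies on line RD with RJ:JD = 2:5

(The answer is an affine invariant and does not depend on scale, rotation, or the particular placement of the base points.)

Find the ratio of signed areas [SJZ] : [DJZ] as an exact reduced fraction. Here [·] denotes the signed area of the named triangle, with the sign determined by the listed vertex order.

[SJZ]:[DJZ] = 1/2

Set R = (0, 0), Z = (1, 0), D = (0, 1); any affine frame gives the same invariant.
1. G is the centroid of triangle ZRD ⇒ G = (1/3, 1/3)
2. S is the intersection of line RG and line DZ ⇒ S = (1/2, 1/2)
3. J lies on line RD with RJ:JD = 2:5 ⇒ J = (0, 2/7)
2·[SJZ] = 5/14, 2·[DJZ] = 5/7
[SJZ]:[DJZ] = 5/14:5/7 = 1/2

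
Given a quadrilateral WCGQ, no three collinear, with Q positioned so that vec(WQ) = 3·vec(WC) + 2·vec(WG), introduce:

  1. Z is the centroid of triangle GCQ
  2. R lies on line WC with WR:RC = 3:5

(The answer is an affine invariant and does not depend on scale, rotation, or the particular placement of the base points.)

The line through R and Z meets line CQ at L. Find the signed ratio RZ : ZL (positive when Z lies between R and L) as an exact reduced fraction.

Assign W = (0, 0), C = (1, 0), G = (0, 1), Q = (3, 2) — the answer is frame-independent, so this choice is without loss of generality.
1. Z is the centroid of triangle GCQ ⇒ Z = (4/3, 1)
2. R lies on line WC with WR:RC = 3:5 ⇒ R = (3/8, 0)
line RZ meets CQ at L = (-14, -15)
Z = R + t·(L−R) with t = -1/15, so RZ:ZL = -1/15:16/15

RZ:ZL = -1/16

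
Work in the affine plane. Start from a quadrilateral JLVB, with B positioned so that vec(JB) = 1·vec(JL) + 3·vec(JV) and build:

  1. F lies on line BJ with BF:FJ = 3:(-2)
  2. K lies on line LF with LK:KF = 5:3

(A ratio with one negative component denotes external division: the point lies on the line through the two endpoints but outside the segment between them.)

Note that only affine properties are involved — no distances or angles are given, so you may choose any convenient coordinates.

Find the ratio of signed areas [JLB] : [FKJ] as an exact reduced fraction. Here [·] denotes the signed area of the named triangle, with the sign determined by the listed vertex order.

[JLB]:[FKJ] = 4/3

Choose coordinates J = (0, 0), L = (1, 0), V = (0, 1), B = (1, 3).
1. F lies on line BJ with BF:FJ = 3:(-2) ⇒ F = (-2, -6)
2. K lies on line LF with LK:KF = 5:3 ⇒ K = (-7/8, -15/4)
2·[JLB] = 3, 2·[FKJ] = 9/4
[JLB]:[FKJ] = 3:9/4 = 4/3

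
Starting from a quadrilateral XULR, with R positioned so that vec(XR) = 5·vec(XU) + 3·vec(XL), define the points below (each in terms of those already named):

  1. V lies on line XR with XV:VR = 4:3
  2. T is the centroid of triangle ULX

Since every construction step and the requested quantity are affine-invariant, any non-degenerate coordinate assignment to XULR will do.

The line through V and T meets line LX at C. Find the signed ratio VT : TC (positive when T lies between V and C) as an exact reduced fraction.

VT:TC = 53/7

Work in coordinates with X = (0, 0), U = (1, 0), L = (0, 1), R = (5, 3).
1. V lies on line XR with XV:VR = 4:3 ⇒ V = (20/7, 12/7)
2. T is the centroid of triangle ULX ⇒ T = (1/3, 1/3)
line VT meets LX at C = (0, 8/53)
T = V + t·(C−V) with t = 53/60, so VT:TC = 53/60:7/60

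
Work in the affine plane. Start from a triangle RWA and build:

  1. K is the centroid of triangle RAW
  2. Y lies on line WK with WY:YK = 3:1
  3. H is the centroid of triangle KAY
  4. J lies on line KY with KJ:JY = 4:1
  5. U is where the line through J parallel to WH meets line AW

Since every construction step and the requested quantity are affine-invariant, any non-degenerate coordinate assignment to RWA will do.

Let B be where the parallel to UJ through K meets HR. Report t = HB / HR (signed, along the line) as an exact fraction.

Set R = (0, 0), W = (1, 0), A = (0, 1); any affine frame gives the same invariant.
1. K is the centroid of triangle RAW ⇒ K = (1/3, 1/3)
2. Y lies on line WK with WY:YK = 3:1 ⇒ Y = (1/2, 1/4)
3. H is the centroid of triangle KAY ⇒ H = (5/18, 19/36)
4. J lies on line KY with KJ:JY = 4:1 ⇒ J = (7/15, 4/15)
5. U is where the line through J parallel to WH meets line AW ⇒ U = (51/35, -16/35)
through K parallel to UJ: direction (-104/105, 76/105); meets HR at B = (25/114, 5/12)
B = H + t·(R−H) with t = 4/19

t = 4/19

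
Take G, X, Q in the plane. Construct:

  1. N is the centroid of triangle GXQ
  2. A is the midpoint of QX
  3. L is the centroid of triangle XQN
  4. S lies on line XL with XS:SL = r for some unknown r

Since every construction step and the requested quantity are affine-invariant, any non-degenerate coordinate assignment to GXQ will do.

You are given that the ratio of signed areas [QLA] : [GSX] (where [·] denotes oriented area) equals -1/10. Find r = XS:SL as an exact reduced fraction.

Assign G = (0, 0), X = (1, 0), Q = (0, 1) — the answer is frame-independent, so this choice is without loss of generality.
1. N is the centroid of triangle GXQ ⇒ N = (1/3, 1/3)
2. A is the midpoint of QX ⇒ A = (1/2, 1/2)
3. L is the centroid of triangle XQN ⇒ L = (4/9, 4/9)
4. With XS:SL = r, write λ = r/(r+1) so S = X + λ·(L−X); S is affine-linear in λ
Every point depending on S is an affine combination of S and λ-independent points, so each such coordinate is linear in λ; the λ² term in each signed area is a multiple of (L−X)×(L−X) = 0, so 2·[QLA] and 2·[GSX] are each linear in λ. Evaluating at λ=0 and λ=1:
  2·[QLA] = 1/18,   2·[GSX] = -4/9·λ
So [QLA]:[GSX] = (1/18) / (-4/9·λ). Setting this equal to -1/10:
  1/18 = -1/10·(-4/9·λ)  ⇒  λ = 5/4
Then r = λ/(1−λ) = (5/4)/(-1/4) = -5. Check: with r = -5, S = (11/36, 5/9) and [QLA]:[GSX] = -1/10 as required.

r = -5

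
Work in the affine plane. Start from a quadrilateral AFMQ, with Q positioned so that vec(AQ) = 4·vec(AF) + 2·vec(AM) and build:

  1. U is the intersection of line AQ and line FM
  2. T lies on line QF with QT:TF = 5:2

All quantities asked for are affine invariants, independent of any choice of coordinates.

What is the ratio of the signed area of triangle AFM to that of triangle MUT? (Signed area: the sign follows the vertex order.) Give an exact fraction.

Work in coordinates with A = (0, 0), F = (1, 0), M = (0, 1), Q = (4, 2).
1. U is the intersection of line AQ and line FM ⇒ U = (2/3, 1/3)
2. T lies on line QF with QT:TF = 5:2 ⇒ T = (13/7, 4/7)
2·[AFM] = 1, 2·[MUT] = 20/21
[AFM]:[MUT] = 1:20/21 = 21/20

[AFM]:[MUT] = 21/20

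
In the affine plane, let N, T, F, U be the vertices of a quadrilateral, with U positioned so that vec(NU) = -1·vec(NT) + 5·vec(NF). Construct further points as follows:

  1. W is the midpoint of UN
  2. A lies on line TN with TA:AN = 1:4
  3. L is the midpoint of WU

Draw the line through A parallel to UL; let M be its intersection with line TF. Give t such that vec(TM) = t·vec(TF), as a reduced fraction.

t = 1/4

Work in coordinates with N = (0, 0), T = (1, 0), F = (0, 1), U = (-1, 5).
1. W is the midpoint of UN ⇒ W = (-1/2, 5/2)
2. A lies on line TN with TA:AN = 1:4 ⇒ A = (4/5, 0)
3. L is the midpoint of WU ⇒ L = (-3/4, 15/4)
through A parallel to UL: direction (1/4, -5/4); meets TF at M = (3/4, 1/4)
M = T + t·(F−T) with t = 1/4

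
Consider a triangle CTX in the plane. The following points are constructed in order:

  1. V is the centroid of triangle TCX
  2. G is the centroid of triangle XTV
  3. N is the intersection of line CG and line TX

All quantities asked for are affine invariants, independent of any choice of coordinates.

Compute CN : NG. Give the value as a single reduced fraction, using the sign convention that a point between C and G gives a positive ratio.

CN:NG = -9

Set C = (0, 0), T = (1, 0), X = (0, 1); any affine frame gives the same invariant.
1. V is the centroid of triangle TCX ⇒ V = (1/3, 1/3)
2. G is the centroid of triangle XTV ⇒ G = (4/9, 4/9)
3. N is the intersection of line CG and line TX ⇒ N = (1/2, 1/2)
N = C + t·(G−C) with t = 9/8, so CN:NG = t:(1−t) = 9/8:-1/8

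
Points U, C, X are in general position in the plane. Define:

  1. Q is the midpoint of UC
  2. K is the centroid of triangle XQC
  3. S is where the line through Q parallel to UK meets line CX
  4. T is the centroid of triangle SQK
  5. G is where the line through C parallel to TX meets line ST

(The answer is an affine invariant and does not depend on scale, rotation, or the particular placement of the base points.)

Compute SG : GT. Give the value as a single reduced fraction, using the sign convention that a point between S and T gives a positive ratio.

SG:GT = -1/5

Set U = (0, 0), C = (1, 0), X = (0, 1); any affine frame gives the same invariant.
1. Q is the midpoint of UC ⇒ Q = (1/2, 0)
2. K is the centroid of triangle XQC ⇒ K = (1/2, 1/3)
3. S is where the line through Q parallel to UK meets line CX ⇒ S = (4/5, 1/5)
4. T is the centroid of triangle SQK ⇒ T = (3/5, 8/45)
5. G is where the line through C parallel to TX meets line ST ⇒ G = (17/20, 37/180)
G = S + t·(T−S) with t = -1/4, so SG:GT = t:(1−t) = -1/4:5/4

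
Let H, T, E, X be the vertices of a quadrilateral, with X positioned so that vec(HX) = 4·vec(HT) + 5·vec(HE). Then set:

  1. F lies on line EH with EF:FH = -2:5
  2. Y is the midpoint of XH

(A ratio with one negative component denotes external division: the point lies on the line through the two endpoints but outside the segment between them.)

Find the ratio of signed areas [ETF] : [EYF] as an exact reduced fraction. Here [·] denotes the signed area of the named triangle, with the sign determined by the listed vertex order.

[ETF]:[EYF] = 1/2

Set H = (0, 0), T = (1, 0), E = (0, 1), X = (4, 5); any affine frame gives the same invariant.
1. F lies on line EH with EF:FH = -2:5 ⇒ F = (0, 5/3)
2. Y is the midpoint of XH ⇒ Y = (2, 5/2)
2·[ETF] = 2/3, 2·[EYF] = 4/3
[ETF]:[EYF] = 2/3:4/3 = 1/2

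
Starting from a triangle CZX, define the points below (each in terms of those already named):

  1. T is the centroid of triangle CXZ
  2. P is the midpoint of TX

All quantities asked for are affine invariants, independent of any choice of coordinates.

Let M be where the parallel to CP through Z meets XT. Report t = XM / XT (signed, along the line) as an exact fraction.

t = 5/2

Choose coordinates C = (0, 0), Z = (1, 0), X = (0, 1).
1. T is the centroid of triangle CXZ ⇒ T = (1/3, 1/3)
2. P is the midpoint of TX ⇒ P = (1/6, 2/3)
through Z parallel to CP: direction (1/6, 2/3); meets XT at M = (5/6, -2/3)
M = X + t·(T−X) with t = 5/2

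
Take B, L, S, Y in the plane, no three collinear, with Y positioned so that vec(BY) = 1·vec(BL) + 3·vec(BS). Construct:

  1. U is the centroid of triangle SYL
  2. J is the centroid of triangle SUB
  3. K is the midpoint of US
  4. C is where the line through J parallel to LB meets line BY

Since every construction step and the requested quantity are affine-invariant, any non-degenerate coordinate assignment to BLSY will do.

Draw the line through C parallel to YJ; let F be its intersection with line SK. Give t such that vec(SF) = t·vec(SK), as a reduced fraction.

Assign B = (0, 0), L = (1, 0), S = (0, 1), Y = (1, 3) — the answer is frame-independent, so this choice is without loss of generality.
1. U is the centroid of triangle SYL ⇒ U = (2/3, 4/3)
2. J is the centroid of triangle SUB ⇒ J = (2/9, 7/9)
3. K is the midpoint of US ⇒ K = (1/3, 7/6)
4. C is where the line through J parallel to LB meets line BY ⇒ C = (7/27, 7/9)
through C parallel to YJ: direction (-7/9, -20/9); meets SK at F = (364/891, 1073/891)
F = S + t·(K−S) with t = 364/297

t = 364/297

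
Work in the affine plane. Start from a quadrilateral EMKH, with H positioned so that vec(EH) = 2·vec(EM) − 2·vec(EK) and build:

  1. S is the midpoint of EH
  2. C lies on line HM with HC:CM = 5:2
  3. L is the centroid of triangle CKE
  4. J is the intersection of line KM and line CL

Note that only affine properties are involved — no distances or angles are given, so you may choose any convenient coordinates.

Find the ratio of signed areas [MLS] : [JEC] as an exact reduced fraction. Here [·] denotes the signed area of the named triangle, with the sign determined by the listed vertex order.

Assign E = (0, 0), M = (1, 0), K = (0, 1), H = (2, -2) — the answer is frame-independent, so this choice is without loss of generality.
1. S is the midpoint of EH ⇒ S = (1, -1)
2. C lies on line HM with HC:CM = 5:2 ⇒ C = (9/7, -4/7)
3. L is the centroid of triangle CKE ⇒ L = (3/7, 1/7)
4. J is the intersection of line KM and line CL ⇒ J = (3, -2)
2·[MLS] = 4/7, 2·[JEC] = -6/7
[MLS]:[JEC] = 4/7:-6/7 = -2/3

[MLS]:[JEC] = -2/3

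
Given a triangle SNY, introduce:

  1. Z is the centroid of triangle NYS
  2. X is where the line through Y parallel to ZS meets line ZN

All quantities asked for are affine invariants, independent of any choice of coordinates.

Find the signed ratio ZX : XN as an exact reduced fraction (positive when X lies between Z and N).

Set S = (0, 0), N = (1, 0), Y = (0, 1); any affine frame gives the same invariant.
1. Z is the centroid of triangle NYS ⇒ Z = (1/3, 1/3)
2. X is where the line through Y parallel to ZS meets line ZN ⇒ X = (-1/3, 2/3)
X = Z + t·(N−Z) with t = -1, so ZX:XN = t:(1−t) = -1:2

ZX:XN = -1/2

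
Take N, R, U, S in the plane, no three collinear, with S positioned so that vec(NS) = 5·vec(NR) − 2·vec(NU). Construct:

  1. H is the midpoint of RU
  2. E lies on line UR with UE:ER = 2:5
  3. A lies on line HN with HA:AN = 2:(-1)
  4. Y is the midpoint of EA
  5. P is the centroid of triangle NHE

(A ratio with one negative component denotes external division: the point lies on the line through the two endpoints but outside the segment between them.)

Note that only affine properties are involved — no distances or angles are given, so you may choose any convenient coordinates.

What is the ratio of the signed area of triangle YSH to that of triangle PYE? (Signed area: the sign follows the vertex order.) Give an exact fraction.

Choose coordinates N = (0, 0), R = (1, 0), U = (0, 1), S = (5, -2).
1. H is the midpoint of RU ⇒ H = (1/2, 1/2)
2. E lies on line UR with UE:ER = 2:5 ⇒ E = (2/7, 5/7)
3. A lies on line HN with HA:AN = 2:(-1) ⇒ A = (-1/2, -1/2)
4. Y is the midpoint of EA ⇒ Y = (-3/28, 3/28)
5. P is the centroid of triangle NHE ⇒ P = (11/42, 17/42)
2·[YSH] = 23/7, 2·[PYE] = -3/28
[YSH]:[PYE] = 23/7:-3/28 = -92/3

[YSH]:[PYE] = -92/3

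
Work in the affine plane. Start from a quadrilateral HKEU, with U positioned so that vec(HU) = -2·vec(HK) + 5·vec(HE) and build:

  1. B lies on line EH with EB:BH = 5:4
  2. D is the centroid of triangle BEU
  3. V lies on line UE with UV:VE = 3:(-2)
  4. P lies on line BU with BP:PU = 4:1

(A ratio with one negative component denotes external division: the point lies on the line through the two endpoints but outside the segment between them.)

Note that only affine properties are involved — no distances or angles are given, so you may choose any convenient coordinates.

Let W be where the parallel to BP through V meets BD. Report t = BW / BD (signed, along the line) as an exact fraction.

t = 9

Set H = (0, 0), K = (1, 0), E = (0, 1), U = (-2, 5); any affine frame gives the same invariant.
1. B lies on line EH with EB:BH = 5:4 ⇒ B = (0, 4/9)
2. D is the centroid of triangle BEU ⇒ D = (-2/3, 58/27)
3. V lies on line UE with UV:VE = 3:(-2) ⇒ V = (4, -7)
4. P lies on line BU with BP:PU = 4:1 ⇒ P = (-8/5, 184/45)
through V parallel to BP: direction (-8/5, 164/45); meets BD at W = (-6, 142/9)
W = B + t·(D−B) with t = 9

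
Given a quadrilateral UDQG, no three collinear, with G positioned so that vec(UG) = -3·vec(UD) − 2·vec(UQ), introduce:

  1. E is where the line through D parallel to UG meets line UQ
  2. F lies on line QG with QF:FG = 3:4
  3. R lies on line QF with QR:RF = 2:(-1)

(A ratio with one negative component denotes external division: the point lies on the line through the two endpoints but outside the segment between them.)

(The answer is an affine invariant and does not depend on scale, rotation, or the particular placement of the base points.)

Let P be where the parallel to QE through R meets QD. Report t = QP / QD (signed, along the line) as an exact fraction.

t = -18/7

Choose coordinates U = (0, 0), D = (1, 0), Q = (0, 1), G = (-3, -2).
1. E is where the line through D parallel to UG meets line UQ ⇒ E = (0, -2/3)
2. F lies on line QG with QF:FG = 3:4 ⇒ F = (-9/7, -2/7)
3. R lies on line QF with QR:RF = 2:(-1) ⇒ R = (-18/7, -11/7)
through R parallel to QE: direction (0, -5/3); meets QD at P = (-18/7, 25/7)
P = Q + t·(D−Q) with t = -18/7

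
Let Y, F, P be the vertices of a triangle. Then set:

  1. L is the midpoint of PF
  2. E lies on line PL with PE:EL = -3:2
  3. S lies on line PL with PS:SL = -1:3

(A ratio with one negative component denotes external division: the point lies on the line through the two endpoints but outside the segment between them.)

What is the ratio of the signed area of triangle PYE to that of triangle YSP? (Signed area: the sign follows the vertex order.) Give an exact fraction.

Choose coordinates Y = (0, 0), F = (1, 0), P = (0, 1).
1. L is the midpoint of PF ⇒ L = (1/2, 1/2)
2. E lies on line PL with PE:EL = -3:2 ⇒ E = (3/2, -1/2)
3. S lies on line PL with PS:SL = -1:3 ⇒ S = (-1/4, 5/4)
2·[PYE] = 3/2, 2·[YSP] = -1/4
[PYE]:[YSP] = 3/2:-1/4 = -6

[PYE]:[YSP] = -6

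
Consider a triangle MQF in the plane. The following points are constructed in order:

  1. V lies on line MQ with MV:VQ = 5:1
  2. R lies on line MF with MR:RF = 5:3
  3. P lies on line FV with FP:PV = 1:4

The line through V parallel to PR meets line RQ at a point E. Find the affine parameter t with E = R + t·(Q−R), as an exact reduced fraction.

t = 60/67

Set M = (0, 0), Q = (1, 0), F = (0, 1); any affine frame gives the same invariant.
1. V lies on line MQ with MV:VQ = 5:1 ⇒ V = (5/6, 0)
2. R lies on line MF with MR:RF = 5:3 ⇒ R = (0, 5/8)
3. P lies on line FV with FP:PV = 1:4 ⇒ P = (1/6, 4/5)
through V parallel to PR: direction (-1/6, -7/40); meets RQ at E = (60/67, 35/536)
E = R + t·(Q−R) with t = 60/67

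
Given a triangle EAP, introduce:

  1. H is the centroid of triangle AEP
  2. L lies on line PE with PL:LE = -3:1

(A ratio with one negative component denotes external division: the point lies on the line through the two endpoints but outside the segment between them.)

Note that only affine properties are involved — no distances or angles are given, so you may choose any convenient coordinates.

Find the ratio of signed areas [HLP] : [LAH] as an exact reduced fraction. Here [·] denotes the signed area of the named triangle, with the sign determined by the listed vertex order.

[HLP]:[LAH] = -3/4

Work in coordinates with E = (0, 0), A = (1, 0), P = (0, 1).
1. H is the centroid of triangle AEP ⇒ H = (1/3, 1/3)
2. L lies on line PE with PL:LE = -3:1 ⇒ L = (0, -1/2)
2·[HLP] = -1/2, 2·[LAH] = 2/3
[HLP]:[LAH] = -1/2:2/3 = -3/4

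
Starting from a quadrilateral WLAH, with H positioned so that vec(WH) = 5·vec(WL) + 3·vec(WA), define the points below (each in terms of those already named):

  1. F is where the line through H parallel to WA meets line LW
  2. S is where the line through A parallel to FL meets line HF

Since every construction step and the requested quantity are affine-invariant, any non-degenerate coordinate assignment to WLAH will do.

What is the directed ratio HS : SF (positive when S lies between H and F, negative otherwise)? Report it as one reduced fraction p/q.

HS:SF = 2

Work in coordinates with W = (0, 0), L = (1, 0), A = (0, 1), H = (5, 3).
1. F is where the line through H parallel to WA meets line LW ⇒ F = (5, 0)
2. S is where the line through A parallel to FL meets line HF ⇒ S = (5, 1)
S = H + t·(F−H) with t = 2/3, so HS:SF = t:(1−t) = 2/3:1/3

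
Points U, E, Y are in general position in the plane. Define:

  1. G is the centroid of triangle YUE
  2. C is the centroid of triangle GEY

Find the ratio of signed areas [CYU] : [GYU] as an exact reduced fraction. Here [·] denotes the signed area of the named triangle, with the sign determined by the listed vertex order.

[CYU]:[GYU] = 4/3

Choose coordinates U = (0, 0), E = (1, 0), Y = (0, 1).
1. G is the centroid of triangle YUE ⇒ G = (1/3, 1/3)
2. C is the centroid of triangle GEY ⇒ C = (4/9, 4/9)
2·[CYU] = 4/9, 2·[GYU] = 1/3
[CYU]:[GYU] = 4/9:1/3 = 4/3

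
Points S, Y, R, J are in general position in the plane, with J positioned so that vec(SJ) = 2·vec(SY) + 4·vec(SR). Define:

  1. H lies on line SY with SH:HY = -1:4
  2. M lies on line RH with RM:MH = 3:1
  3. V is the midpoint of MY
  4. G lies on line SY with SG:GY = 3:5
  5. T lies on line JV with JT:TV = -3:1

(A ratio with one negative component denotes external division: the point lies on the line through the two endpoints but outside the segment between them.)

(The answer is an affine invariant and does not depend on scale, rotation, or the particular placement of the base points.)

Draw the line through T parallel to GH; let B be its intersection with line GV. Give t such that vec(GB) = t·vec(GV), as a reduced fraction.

t = -29/2

Set S = (0, 0), Y = (1, 0), R = (0, 1), J = (2, 4); any affine frame gives the same invariant.
1. H lies on line SY with SH:HY = -1:4 ⇒ H = (-1/3, 0)
2. M lies on line RH with RM:MH = 3:1 ⇒ M = (-1/4, 1/4)
3. V is the midpoint of MY ⇒ V = (3/8, 1/8)
4. G lies on line SY with SG:GY = 3:5 ⇒ G = (3/8, 0)
5. T lies on line JV with JT:TV = -3:1 ⇒ T = (-7/16, -29/16)
through T parallel to GH: direction (-17/24, 0); meets GV at B = (3/8, -29/16)
B = G + t·(V−G) with t = -29/2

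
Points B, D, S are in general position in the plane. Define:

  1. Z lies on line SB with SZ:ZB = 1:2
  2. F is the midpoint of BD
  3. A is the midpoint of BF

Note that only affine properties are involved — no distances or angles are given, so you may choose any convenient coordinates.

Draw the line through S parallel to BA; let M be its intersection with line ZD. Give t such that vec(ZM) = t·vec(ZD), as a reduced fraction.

Work in coordinates with B = (0, 0), D = (1, 0), S = (0, 1).
1. Z lies on line SB with SZ:ZB = 1:2 ⇒ Z = (0, 2/3)
2. F is the midpoint of BD ⇒ F = (1/2, 0)
3. A is the midpoint of BF ⇒ A = (1/4, 0)
through S parallel to BA: direction (1/4, 0); meets ZD at M = (-1/2, 1)
M = Z + t·(D−Z) with t = -1/2

t = -1/2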